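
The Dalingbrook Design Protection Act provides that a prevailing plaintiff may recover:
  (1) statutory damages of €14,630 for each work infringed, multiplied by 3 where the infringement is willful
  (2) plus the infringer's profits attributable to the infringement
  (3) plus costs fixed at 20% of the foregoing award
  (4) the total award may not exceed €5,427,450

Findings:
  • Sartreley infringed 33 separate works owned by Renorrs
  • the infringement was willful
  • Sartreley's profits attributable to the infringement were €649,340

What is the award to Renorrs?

Statutory damages: 33 × €14,630 = €482,790
Trebled: 3 × €482,790 = €1,448,370
Combined award: €1,448,370 + €649,340 = €2,097,710
Costs: 20% of €2,097,710 = €419,542
Award plus costs: €2,097,710 + €419,542 = €2,517,252
Cap at €5,427,450: €2,517,252 is within the cap, no reduction.

€2,517,252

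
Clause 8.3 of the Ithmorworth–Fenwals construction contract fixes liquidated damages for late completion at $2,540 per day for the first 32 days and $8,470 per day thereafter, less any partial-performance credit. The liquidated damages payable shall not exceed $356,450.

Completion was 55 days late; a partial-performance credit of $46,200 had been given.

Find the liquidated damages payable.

$229,890

First 32 days: 32 × $2,540 = $81,280
Remaining days: (55 − 32) × $8,470 = $194,810
Accrued per-day damages: $81,280 + $194,810 = $276,090
Less partial-performance credit: $276,090 − $46,200 = $229,890
Cap at $356,450: $229,890 is within the cap, no reduction.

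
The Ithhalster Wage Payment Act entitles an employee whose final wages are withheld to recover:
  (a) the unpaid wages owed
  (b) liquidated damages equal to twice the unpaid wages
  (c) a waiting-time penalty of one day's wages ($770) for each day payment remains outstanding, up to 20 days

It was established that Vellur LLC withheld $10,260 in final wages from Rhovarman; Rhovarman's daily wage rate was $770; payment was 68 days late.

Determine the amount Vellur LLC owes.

Total award: $46,180

Doubled: 2 × $10,260 = $20,520
Penalty days: min(68, 20) = 20
Waiting-time penalty: 20 × $770 = $15,400
Total award: $10,260 + $20,520 + $15,400 = $46,180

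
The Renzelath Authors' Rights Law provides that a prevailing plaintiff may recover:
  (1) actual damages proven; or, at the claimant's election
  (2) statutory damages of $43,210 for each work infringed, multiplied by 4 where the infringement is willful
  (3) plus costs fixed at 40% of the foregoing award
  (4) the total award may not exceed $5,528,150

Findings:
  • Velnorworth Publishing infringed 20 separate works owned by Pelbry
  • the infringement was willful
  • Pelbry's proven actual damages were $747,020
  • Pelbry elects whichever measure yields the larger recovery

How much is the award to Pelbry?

Statutory damages: 20 × $43,210 = $864,200
Multiplied by 4: 4 × $864,200 = $3,456,800
Greater of actual damages ($747,020) or enhanced statutory damages ($3,456,800): $3,456,800
Costs: 40% of $3,456,800 = $1,382,720
Award plus costs: $3,456,800 + $1,382,720 = $4,839,520
Cap at $5,528,150: $4,839,520 is within the cap, no reduction.

$4,839,520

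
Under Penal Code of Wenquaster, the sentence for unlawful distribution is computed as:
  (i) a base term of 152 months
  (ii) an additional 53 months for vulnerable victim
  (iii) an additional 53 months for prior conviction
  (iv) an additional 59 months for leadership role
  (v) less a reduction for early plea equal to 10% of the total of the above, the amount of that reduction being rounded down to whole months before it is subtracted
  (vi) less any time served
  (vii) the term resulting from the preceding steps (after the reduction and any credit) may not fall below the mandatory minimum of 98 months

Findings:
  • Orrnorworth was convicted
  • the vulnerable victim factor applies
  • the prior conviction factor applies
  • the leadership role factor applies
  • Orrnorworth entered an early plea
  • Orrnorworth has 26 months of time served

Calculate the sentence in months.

Vulnerable victim enhancement: +53 months
Prior conviction enhancement: +53 months
Leadership role enhancement: +59 months
Adjusted term: 152 months + 53 months + 53 months + 59 months = 317 months
Early plea reduction: 10% of 317 months = 31 months (rounded down)
After reduction: 317 − 31 = 286 months
Less time served: 286 months − 26 months = 260 months
Minimum 98 months: 260 months meets the minimum, no increase.

260 months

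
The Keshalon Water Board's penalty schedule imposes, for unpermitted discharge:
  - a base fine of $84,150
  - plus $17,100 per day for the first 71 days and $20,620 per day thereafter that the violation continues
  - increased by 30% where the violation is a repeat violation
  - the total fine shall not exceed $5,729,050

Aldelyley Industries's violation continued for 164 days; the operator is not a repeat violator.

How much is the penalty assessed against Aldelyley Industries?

First 71 days: 71 × $17,100 = $1,214,100
Remaining days: (164 − 71) × $20,620 = $1,917,660
Per-day component: $1,214,100 + $1,917,660 = $3,131,760
Base plus per-day: $84,150 + $3,131,760 = $3,215,910
The operator is not a repeat violator: no 30% increase.
Cap at $5,729,050: $3,215,910 is within the cap, no reduction.

$3,215,910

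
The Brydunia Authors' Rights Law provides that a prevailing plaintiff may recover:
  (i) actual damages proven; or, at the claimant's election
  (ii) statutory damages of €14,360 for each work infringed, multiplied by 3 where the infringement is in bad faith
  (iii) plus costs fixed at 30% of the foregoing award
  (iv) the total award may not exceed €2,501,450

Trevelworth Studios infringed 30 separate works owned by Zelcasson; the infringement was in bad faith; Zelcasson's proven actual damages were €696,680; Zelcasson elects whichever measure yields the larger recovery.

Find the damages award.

€1,680,120

Statutory damages: 30 × €14,360 = €430,800
Trebled: 3 × €430,800 = €1,292,400
Greater of actual damages (€696,680) or enhanced statutory damages (€1,292,400): €1,292,400
Costs: 30% of €1,292,400 = €387,720
Award plus costs: €1,292,400 + €387,720 = €1,680,120
Cap at €2,501,450: €1,680,120 is within the cap, no reduction.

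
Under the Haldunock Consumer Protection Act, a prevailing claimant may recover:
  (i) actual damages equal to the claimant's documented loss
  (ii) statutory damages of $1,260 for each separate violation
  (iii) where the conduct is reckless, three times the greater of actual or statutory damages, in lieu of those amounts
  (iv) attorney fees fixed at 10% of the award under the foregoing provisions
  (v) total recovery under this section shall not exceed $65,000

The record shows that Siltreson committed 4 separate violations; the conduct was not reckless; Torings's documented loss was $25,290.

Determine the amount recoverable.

Statutory damages: 4 × $1,260 = $5,040
Conduct not reckless: the in-lieu enhancement does not apply.
Actual plus statutory damages: $25,290 + $5,040 = $30,330
Attorney fees: 10% of $30,330 = $3,033
Total before cap: $30,330 + $3,033 = $33,363
Cap at $65,000: $33,363 is within the cap, no reduction.

Total recovery: $33,363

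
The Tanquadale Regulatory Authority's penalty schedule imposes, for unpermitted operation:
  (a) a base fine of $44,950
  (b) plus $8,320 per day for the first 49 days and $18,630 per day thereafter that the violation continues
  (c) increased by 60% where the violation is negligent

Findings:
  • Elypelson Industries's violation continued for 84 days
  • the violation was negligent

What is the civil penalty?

First 49 days: 49 × $8,320 = $407,680
Remaining days: (84 − 49) × $18,630 = $652,050
Per-day component: $407,680 + $652,050 = $1,059,730
Base plus per-day: $44,950 + $1,059,730 = $1,104,680
Enhancement: 60% of $1,104,680 = $662,808
Enhanced fine: $1,104,680 + $662,808 = $1,767,488

Civil penalty: $1,767,488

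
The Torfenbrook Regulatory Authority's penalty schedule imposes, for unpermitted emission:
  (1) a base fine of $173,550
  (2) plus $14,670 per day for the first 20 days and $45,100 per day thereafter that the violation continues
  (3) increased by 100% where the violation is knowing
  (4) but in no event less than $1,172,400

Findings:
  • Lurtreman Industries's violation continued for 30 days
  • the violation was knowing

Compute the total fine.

First 20 days: 20 × $14,670 = $293,400
Remaining days: (30 − 20) × $45,100 = $451,000
Per-day component: $293,400 + $451,000 = $744,400
Base plus per-day: $173,550 + $744,400 = $917,950
Enhancement: 100% of $917,950 = $917,950
Enhanced fine: $917,950 + $917,950 = $1,835,900
Minimum $1,172,400: $1,835,900 meets the minimum, no increase.

$1,835,900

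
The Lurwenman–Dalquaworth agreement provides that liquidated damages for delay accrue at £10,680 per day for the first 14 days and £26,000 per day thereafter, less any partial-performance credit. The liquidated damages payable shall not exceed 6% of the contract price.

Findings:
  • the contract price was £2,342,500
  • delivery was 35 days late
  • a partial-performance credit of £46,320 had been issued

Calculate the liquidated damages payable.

First 14 days: 14 × £10,680 = £149,520
Remaining days: (35 − 14) × £26,000 = £546,000
Accrued per-day damages: £149,520 + £546,000 = £695,520
Less partial-performance credit: £695,520 − £46,320 = £649,200
Cap: 6% of £2,342,500 = £140,550
Cap at £140,550: £649,200 exceeds the cap → £140,550

Liquidated damages: £140,550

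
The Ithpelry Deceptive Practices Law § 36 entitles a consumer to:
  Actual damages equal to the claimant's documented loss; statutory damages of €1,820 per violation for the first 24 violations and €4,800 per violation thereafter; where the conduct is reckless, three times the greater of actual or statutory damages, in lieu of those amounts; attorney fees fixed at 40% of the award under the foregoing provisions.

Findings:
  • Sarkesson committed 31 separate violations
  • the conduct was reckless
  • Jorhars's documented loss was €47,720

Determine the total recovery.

€324,576

First 24 violations: 24 × €1,820 = €43,680
Remaining violations: (31 − 24) × €4,800 = €33,600
Statutory damages: €43,680 + €33,600 = €77,280
Greater of actual damages (€47,720) or statutory damages (€77,280): €77,280
Trebled: 3 × €77,280 = €231,840
Attorney fees: 40% of €231,840 = €92,736
Total recovery: €231,840 + €92,736 = €324,576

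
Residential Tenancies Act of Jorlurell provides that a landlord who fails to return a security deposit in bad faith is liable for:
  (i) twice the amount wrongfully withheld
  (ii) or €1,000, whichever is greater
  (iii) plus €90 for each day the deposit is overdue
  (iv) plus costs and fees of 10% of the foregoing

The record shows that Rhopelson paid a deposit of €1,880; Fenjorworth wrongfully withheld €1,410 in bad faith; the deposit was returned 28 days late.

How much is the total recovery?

€5,874

Doubled: 2 × €1,410 = €2,820
Minimum €1,000: €2,820 meets the minimum, no increase.
Late-return penalty: 28 × €90 = €2,520
Damages plus late penalty: €2,820 + €2,520 = €5,340
Costs and fees: 10% of €5,340 = €534
Total recovery: €5,340 + €534 = €5,874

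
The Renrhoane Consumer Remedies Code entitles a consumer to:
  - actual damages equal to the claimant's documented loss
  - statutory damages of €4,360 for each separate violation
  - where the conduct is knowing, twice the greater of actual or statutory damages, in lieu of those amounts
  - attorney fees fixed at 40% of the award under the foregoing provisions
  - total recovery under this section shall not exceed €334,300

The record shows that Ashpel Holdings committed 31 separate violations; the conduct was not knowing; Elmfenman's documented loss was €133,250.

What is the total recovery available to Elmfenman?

Statutory damages: 31 × €4,360 = €135,160
Conduct not knowing: the in-lieu enhancement does not apply.
Actual plus statutory damages: €133,250 + €135,160 = €268,410
Attorney fees: 40% of €268,410 = €107,364
Total before cap: €268,410 + €107,364 = €375,774
Cap at €334,300: €375,774 exceeds the cap → €334,300

€334,300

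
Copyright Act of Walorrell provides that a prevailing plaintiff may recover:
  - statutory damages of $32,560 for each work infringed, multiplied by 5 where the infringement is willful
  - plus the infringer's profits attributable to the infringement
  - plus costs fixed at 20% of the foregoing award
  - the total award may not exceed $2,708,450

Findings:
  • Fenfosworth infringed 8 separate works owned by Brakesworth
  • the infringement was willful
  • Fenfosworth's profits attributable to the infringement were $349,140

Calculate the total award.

Statutory damages: 8 × $32,560 = $260,480
Multiplied by 5: 5 × $260,480 = $1,302,400
Combined award: $1,302,400 + $349,140 = $1,651,540
Costs: 20% of $1,651,540 = $330,308
Award plus costs: $1,651,540 + $330,308 = $1,981,848
Cap at $2,708,450: $1,981,848 is within the cap, no reduction.

Award: $1,981,848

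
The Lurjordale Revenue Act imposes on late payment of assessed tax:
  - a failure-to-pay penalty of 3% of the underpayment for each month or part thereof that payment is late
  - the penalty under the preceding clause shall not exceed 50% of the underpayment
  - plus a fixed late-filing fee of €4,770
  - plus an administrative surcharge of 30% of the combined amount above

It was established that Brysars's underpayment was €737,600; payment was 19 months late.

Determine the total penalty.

€485,641

Accrued rate: 3% × 19 = 57%, capped at 50% → 50%
Failure-to-pay penalty: 50% of €737,600 = €368,800
Penalty before surcharge: €368,800 + €4,770 = €373,570
Administrative surcharge: 30% of €373,570 = €112,071
Total penalty: €373,570 + €112,071 = €485,641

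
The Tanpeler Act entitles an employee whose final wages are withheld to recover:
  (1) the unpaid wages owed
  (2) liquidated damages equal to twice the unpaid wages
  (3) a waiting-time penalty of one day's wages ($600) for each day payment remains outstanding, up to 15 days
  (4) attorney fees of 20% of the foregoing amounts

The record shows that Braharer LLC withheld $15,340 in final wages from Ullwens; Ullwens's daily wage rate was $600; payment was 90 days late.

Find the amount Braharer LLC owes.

$66,024

Doubled: 2 × $15,340 = $30,680
Penalty days: min(90, 15) = 15
Waiting-time penalty: 15 × $600 = $9,000
Subtotal: $15,340 + $30,680 + $9,000 = $55,020
Attorney fees: 20% of $55,020 = $11,004
Total award: $55,020 + $11,004 = $66,024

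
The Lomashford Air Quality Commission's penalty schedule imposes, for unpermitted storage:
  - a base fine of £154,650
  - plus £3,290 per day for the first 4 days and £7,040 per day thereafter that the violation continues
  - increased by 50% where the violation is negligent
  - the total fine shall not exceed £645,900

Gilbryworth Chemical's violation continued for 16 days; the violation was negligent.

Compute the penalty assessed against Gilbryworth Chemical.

£378,435

First 4 days: 4 × £3,290 = £13,160
Remaining days: (16 − 4) × £7,040 = £84,480
Per-day component: £13,160 + £84,480 = £97,640
Base plus per-day: £154,650 + £97,640 = £252,290
Enhancement: 50% of £252,290 = £126,145
Enhanced fine: £252,290 + £126,145 = £378,435
Cap at £645,900: £378,435 is within the cap, no reduction.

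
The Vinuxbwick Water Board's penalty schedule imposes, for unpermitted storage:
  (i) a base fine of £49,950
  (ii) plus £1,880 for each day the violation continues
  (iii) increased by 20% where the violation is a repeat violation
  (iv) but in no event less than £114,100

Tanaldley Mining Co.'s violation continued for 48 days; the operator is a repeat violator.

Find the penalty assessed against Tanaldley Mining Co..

Per-day component: 48 × £1,880 = £90,240
Base plus per-day: £49,950 + £90,240 = £140,190
Enhancement: 20% of £140,190 = £28,038
Enhanced fine: £140,190 + £28,038 = £168,228
Minimum £114,100: £168,228 meets the minimum, no increase.

£168,228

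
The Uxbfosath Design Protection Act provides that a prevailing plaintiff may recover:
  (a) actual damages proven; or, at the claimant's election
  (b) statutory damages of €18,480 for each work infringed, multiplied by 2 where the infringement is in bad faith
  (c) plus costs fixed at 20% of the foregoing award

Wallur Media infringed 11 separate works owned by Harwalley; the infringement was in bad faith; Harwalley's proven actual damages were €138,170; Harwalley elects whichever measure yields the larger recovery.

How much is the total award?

€487,872

Statutory damages: 11 × €18,480 = €203,280
Doubled: 2 × €203,280 = €406,560
Greater of actual damages (€138,170) or enhanced statutory damages (€406,560): €406,560
Costs: 20% of €406,560 = €81,312
Award plus costs: €406,560 + €81,312 = €487,872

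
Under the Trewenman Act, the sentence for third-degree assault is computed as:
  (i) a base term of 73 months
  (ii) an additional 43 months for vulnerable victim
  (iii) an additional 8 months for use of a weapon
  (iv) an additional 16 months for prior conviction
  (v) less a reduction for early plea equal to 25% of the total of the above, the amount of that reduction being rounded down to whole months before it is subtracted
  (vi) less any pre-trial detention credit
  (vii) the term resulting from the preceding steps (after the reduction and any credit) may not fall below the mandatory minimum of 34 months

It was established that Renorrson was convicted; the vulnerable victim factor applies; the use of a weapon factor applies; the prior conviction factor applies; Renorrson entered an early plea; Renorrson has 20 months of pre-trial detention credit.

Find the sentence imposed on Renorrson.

Vulnerable victim enhancement: +43 months
Use of a weapon enhancement: +8 months
Prior conviction enhancement: +16 months
Adjusted term: 73 months + 43 months + 8 months + 16 months = 140 months
Early plea reduction: 25% of 140 months = 35 months (rounded down)
After reduction: 140 − 35 = 105 months
Less pre-trial detention credit: 105 months − 20 months = 85 months
Minimum 34 months: 85 months meets the minimum, no increase.

Sentence: 85 months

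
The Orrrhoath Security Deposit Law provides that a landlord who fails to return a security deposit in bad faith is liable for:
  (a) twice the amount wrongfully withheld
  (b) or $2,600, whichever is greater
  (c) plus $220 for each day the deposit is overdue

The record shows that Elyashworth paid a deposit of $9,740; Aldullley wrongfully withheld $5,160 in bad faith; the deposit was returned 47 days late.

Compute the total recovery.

Doubled: 2 × $5,160 = $10,320
Minimum $2,600: $10,320 meets the minimum, no increase.
Late-return penalty: 47 × $220 = $10,340
Damages plus late penalty: $10,320 + $10,340 = $20,660

$20,660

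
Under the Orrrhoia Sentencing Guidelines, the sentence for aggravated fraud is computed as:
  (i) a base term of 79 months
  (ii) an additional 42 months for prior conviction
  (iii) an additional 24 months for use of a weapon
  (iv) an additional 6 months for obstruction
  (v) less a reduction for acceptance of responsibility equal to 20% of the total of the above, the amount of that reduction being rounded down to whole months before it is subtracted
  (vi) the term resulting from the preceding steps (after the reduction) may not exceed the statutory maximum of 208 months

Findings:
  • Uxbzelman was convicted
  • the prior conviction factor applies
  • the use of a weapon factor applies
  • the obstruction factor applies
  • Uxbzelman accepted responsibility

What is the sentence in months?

Sentence: 121 months

Prior conviction enhancement: +42 months
Use of a weapon enhancement: +24 months
Obstruction enhancement: +6 months
Adjusted term: 79 months + 42 months + 24 months + 6 months = 151 months
Acceptance of responsibility reduction: 20% of 151 months = 30 months (rounded down)
After reduction: 151 − 30 = 121 months
Cap at 208 months: 121 months is within the cap, no reduction.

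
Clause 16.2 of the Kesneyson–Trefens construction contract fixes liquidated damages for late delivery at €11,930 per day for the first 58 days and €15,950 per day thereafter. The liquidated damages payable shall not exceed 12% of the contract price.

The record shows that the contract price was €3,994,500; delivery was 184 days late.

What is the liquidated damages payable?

€479,340

First 58 days: 58 × €11,930 = €691,940
Remaining days: (184 − 58) × €15,950 = €2,009,700
Accrued per-day damages: €691,940 + €2,009,700 = €2,701,640
Cap: 12% of €3,994,500 = €479,340
Cap at €479,340: €2,701,640 exceeds the cap → €479,340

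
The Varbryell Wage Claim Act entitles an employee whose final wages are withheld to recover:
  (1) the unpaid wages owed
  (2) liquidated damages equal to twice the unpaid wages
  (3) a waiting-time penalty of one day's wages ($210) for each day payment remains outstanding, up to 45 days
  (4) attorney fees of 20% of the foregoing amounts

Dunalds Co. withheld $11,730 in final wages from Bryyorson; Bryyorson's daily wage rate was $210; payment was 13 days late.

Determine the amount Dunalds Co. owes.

Doubled: 2 × $11,730 = $23,460
Penalty days: min(13, 45) = 13
Waiting-time penalty: 13 × $210 = $2,730
Subtotal: $11,730 + $23,460 + $2,730 = $37,920
Attorney fees: 20% of $37,920 = $7,584
Total award: $37,920 + $7,584 = $45,504

$45,504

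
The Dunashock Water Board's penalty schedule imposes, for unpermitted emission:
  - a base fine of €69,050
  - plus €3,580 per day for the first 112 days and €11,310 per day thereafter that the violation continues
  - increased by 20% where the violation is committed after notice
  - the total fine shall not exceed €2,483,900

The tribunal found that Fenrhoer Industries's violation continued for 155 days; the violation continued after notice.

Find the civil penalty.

Civil penalty: €1,147,608

First 112 days: 112 × €3,580 = €400,960
Remaining days: (155 − 112) × €11,310 = €486,330
Per-day component: €400,960 + €486,330 = €887,290
Base plus per-day: €69,050 + €887,290 = €956,340
Enhancement: 20% of €956,340 = €191,268
Enhanced fine: €956,340 + €191,268 = €1,147,608
Cap at €2,483,900: €1,147,608 is within the cap, no reduction.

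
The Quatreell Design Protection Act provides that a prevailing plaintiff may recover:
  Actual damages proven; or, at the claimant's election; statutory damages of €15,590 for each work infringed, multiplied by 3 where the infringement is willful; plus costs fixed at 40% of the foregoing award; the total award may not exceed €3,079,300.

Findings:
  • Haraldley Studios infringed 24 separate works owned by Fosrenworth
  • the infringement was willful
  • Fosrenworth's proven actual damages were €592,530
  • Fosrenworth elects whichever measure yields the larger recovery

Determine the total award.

Statutory damages: 24 × €15,590 = €374,160
Trebled: 3 × €374,160 = €1,122,480
Greater of actual damages (€592,530) or enhanced statutory damages (€1,122,480): €1,122,480
Costs: 40% of €1,122,480 = €448,992
Award plus costs: €1,122,480 + €448,992 = €1,571,472
Cap at €3,079,300: €1,571,472 is within the cap, no reduction.

€1,571,472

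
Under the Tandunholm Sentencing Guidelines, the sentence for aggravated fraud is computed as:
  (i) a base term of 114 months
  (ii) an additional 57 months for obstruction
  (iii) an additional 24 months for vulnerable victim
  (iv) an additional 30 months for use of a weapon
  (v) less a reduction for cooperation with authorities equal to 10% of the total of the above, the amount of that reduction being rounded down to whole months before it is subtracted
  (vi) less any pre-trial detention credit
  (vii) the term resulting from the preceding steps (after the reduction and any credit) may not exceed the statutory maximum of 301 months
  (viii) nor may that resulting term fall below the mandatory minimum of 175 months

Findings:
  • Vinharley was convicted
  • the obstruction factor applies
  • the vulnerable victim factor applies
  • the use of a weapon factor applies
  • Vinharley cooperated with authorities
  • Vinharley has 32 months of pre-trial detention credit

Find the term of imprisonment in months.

175 months

Obstruction enhancement: +57 months
Vulnerable victim enhancement: +24 months
Use of a weapon enhancement: +30 months
Adjusted term: 114 months + 57 months + 24 months + 30 months = 225 months
Cooperation with authorities reduction: 10% of 225 months = 22 months (rounded down)
After reduction: 225 − 22 = 203 months
Less pre-trial detention credit: 203 months − 32 months = 171 months
Cap at 301 months: 171 months is within the cap, no reduction.
Minimum 175 months: 171 months is below the minimum → 175 months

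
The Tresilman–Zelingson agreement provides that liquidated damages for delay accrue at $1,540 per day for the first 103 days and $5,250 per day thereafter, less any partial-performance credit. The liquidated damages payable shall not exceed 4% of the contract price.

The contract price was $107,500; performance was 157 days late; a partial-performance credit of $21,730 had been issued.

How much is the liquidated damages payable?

Liquidated damages: $4,300

First 103 days: 103 × $1,540 = $158,620
Remaining days: (157 − 103) × $5,250 = $283,500
Accrued per-day damages: $158,620 + $283,500 = $442,120
Less partial-performance credit: $442,120 − $21,730 = $420,390
Cap: 4% of $107,500 = $4,300
Cap at $4,300: $420,390 exceeds the cap → $4,300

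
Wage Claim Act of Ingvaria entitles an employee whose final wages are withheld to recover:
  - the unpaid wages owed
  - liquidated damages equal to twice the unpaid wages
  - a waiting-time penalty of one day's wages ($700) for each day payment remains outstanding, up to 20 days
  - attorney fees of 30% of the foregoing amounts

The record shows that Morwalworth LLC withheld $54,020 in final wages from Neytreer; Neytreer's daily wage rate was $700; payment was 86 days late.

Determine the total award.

$228,878

Doubled: 2 × $54,020 = $108,040
Penalty days: min(86, 20) = 20
Waiting-time penalty: 20 × $700 = $14,000
Subtotal: $54,020 + $108,040 + $14,000 = $176,060
Attorney fees: 30% of $176,060 = $52,818
Total award: $176,060 + $52,818 = $228,878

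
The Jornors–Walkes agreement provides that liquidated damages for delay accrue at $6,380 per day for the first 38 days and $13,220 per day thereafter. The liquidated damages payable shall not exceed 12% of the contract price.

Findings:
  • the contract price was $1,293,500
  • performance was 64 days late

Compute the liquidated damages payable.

First 38 days: 38 × $6,380 = $242,440
Remaining days: (64 − 38) × $13,220 = $343,720
Accrued per-day damages: $242,440 + $343,720 = $586,160
Cap: 12% of $1,293,500 = $155,220
Cap at $155,220: $586,160 exceeds the cap → $155,220

$155,220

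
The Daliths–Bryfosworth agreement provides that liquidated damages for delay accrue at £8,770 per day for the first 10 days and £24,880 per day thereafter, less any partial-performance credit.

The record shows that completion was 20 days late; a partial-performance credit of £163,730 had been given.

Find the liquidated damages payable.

£172,770

First 10 days: 10 × £8,770 = £87,700
Remaining days: (20 − 10) × £24,880 = £248,800
Accrued per-day damages: £87,700 + £248,800 = £336,500
Less partial-performance credit: £336,500 − £163,730 = £172,770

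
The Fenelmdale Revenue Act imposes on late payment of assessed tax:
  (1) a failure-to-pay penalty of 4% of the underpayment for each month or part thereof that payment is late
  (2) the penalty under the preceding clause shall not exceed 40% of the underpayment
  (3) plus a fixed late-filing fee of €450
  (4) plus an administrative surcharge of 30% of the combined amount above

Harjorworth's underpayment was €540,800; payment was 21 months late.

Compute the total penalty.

Accrued rate: 4% × 21 = 84%, capped at 40% → 40%
Failure-to-pay penalty: 40% of €540,800 = €216,320
Penalty before surcharge: €216,320 + €450 = €216,770
Administrative surcharge: 30% of €216,770 = €65,031
Total penalty: €216,770 + €65,031 = €281,801

Penalty: €281,801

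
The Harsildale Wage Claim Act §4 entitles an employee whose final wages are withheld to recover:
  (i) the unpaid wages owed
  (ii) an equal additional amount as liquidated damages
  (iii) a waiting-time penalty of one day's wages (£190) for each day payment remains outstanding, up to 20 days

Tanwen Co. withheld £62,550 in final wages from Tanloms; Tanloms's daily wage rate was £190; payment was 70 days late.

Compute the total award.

Total award: £128,900

Liquidated damages (equal amount): £62,550
Penalty days: min(70, 20) = 20
Waiting-time penalty: 20 × £190 = £3,800
Total award: £62,550 + £62,550 + £3,800 = £128,900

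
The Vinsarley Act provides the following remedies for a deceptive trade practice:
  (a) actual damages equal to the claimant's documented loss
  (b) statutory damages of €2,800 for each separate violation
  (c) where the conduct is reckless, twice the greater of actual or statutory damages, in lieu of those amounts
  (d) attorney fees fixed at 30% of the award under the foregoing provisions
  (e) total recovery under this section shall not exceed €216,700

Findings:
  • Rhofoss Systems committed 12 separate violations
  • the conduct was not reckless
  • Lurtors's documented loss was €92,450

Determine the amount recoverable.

Statutory damages: 12 × €2,800 = €33,600
Conduct not reckless: the in-lieu enhancement does not apply.
Actual plus statutory damages: €92,450 + €33,600 = €126,050
Attorney fees: 30% of €126,050 = €37,815
Total before cap: €126,050 + €37,815 = €163,865
Cap at €216,700: €163,865 is within the cap, no reduction.

€163,865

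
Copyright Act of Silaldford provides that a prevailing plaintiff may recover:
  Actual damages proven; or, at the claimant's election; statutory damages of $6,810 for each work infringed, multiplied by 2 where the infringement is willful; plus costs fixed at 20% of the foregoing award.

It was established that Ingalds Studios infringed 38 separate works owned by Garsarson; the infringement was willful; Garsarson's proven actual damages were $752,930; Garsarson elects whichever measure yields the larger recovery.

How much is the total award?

Statutory damages: 38 × $6,810 = $258,780
Doubled: 2 × $258,780 = $517,560
Greater of actual damages ($752,930) or enhanced statutory damages ($517,560): $752,930
Costs: 20% of $752,930 = $150,586
Award plus costs: $752,930 + $150,586 = $903,516

$903,516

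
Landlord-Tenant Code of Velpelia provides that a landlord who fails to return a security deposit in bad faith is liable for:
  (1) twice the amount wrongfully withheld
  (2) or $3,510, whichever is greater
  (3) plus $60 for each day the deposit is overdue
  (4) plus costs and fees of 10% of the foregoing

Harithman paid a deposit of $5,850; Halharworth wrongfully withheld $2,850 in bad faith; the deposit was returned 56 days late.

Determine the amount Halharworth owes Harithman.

Doubled: 2 × $2,850 = $5,700
Minimum $3,510: $5,700 meets the minimum, no increase.
Late-return penalty: 56 × $60 = $3,360
Damages plus late penalty: $5,700 + $3,360 = $9,060
Costs and fees: 10% of $9,060 = $906
Total recovery: $9,060 + $906 = $9,966

$9,966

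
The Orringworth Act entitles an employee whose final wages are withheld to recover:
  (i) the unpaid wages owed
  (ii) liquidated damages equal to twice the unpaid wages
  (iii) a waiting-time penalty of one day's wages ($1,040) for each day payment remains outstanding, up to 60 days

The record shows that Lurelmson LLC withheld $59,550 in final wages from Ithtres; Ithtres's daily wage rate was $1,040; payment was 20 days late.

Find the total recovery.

Doubled: 2 × $59,550 = $119,100
Penalty days: min(20, 60) = 20
Waiting-time penalty: 20 × $1,040 = $20,800
Total award: $59,550 + $119,100 + $20,800 = $199,450

$199,450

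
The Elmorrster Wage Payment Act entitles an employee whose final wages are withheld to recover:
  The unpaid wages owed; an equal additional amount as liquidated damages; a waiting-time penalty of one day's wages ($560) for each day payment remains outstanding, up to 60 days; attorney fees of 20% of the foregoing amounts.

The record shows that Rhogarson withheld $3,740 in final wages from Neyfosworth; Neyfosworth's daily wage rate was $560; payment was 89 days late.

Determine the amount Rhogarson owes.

Liquidated damages (equal amount): $3,740
Penalty days: min(89, 60) = 60
Waiting-time penalty: 60 × $560 = $33,600
Subtotal: $3,740 + $3,740 + $33,600 = $41,080
Attorney fees: 20% of $41,080 = $8,216
Total award: $41,080 + $8,216 = $49,296

Total award: $49,296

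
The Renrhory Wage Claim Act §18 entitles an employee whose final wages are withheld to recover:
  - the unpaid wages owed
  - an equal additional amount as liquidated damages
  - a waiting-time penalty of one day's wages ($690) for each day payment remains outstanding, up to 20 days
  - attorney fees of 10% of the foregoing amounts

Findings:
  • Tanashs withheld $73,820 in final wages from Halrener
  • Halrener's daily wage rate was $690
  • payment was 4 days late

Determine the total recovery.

$165,440

Liquidated damages (equal amount): $73,820
Penalty days: min(4, 20) = 4
Waiting-time penalty: 4 × $690 = $2,760
Subtotal: $73,820 + $73,820 + $2,760 = $150,400
Attorney fees: 10% of $150,400 = $15,040
Total award: $150,400 + $15,040 = $165,440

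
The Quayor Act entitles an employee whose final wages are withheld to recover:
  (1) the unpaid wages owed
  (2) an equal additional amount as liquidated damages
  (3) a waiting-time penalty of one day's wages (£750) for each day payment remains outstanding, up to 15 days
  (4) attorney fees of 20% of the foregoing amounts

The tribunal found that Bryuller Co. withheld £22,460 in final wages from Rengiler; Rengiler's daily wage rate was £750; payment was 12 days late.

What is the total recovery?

Liquidated damages (equal amount): £22,460
Penalty days: min(12, 15) = 12
Waiting-time penalty: 12 × £750 = £9,000
Subtotal: £22,460 + £22,460 + £9,000 = £53,920
Attorney fees: 20% of £53,920 = £10,784
Total award: £53,920 + £10,784 = £64,704

£64,704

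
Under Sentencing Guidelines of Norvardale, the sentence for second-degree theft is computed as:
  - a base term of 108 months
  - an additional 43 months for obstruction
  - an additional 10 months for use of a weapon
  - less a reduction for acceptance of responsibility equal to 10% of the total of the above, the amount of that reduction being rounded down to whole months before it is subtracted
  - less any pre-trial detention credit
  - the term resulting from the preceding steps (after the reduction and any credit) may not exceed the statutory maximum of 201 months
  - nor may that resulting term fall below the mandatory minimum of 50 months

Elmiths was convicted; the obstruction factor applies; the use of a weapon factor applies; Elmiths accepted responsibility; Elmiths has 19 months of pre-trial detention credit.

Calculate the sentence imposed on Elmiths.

Obstruction enhancement: +43 months
Use of a weapon enhancement: +10 months
Adjusted term: 108 months + 43 months + 10 months = 161 months
Acceptance of responsibility reduction: 10% of 161 months = 16 months (rounded down)
After reduction: 161 − 16 = 145 months
Less pre-trial detention credit: 145 months − 19 months = 126 months
Cap at 201 months: 126 months is within the cap, no reduction.
Minimum 50 months: 126 months meets the minimum, no increase.

Sentence: 126 months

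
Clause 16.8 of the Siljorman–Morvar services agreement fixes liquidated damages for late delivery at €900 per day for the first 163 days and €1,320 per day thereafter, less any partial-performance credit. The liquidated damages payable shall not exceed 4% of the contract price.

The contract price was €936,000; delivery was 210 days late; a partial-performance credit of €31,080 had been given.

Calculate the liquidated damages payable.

First 163 days: 163 × €900 = €146,700
Remaining days: (210 − 163) × €1,320 = €62,040
Accrued per-day damages: €146,700 + €62,040 = €208,740
Less partial-performance credit: €208,740 − €31,080 = €177,660
Cap: 4% of €936,000 = €37,440
Cap at €37,440: €177,660 exceeds the cap → €37,440

€37,440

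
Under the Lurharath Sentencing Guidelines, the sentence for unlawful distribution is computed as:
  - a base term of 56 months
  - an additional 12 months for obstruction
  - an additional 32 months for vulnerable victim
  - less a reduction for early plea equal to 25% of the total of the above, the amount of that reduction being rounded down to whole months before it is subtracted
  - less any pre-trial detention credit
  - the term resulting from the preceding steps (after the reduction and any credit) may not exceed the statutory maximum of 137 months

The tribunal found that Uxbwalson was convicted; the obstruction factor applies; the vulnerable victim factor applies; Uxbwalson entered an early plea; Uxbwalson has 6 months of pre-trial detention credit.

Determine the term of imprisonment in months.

Obstruction enhancement: +12 months
Vulnerable victim enhancement: +32 months
Adjusted term: 56 months + 12 months + 32 months = 100 months
Early plea reduction: 25% of 100 months = 25 months (rounded down)
After reduction: 100 − 25 = 75 months
Less pre-trial detention credit: 75 months − 6 months = 69 months
Cap at 137 months: 69 months is within the cap, no reduction.

69 months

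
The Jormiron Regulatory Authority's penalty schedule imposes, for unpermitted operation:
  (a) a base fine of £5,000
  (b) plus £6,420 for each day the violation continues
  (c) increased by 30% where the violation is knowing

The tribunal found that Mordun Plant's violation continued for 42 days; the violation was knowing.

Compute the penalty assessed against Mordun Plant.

Per-day component: 42 × £6,420 = £269,640
Base plus per-day: £5,000 + £269,640 = £274,640
Enhancement: 30% of £274,640 = £82,392
Enhanced fine: £274,640 + £82,392 = £357,032

£357,032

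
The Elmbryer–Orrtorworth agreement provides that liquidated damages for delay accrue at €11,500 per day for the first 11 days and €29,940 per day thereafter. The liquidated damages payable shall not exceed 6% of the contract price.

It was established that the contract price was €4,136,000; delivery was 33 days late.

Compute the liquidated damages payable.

€248,160

First 11 days: 11 × €11,500 = €126,500
Remaining days: (33 − 11) × €29,940 = €658,680
Accrued per-day damages: €126,500 + €658,680 = €785,180
Cap: 6% of €4,136,000 = €248,160
Cap at €248,160: €785,180 exceeds the cap → €248,160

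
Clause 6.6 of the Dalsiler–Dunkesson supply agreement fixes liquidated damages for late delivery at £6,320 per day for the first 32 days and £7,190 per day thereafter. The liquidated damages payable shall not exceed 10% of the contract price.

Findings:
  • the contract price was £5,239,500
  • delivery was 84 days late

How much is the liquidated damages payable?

First 32 days: 32 × £6,320 = £202,240
Remaining days: (84 − 32) × £7,190 = £373,880
Accrued per-day damages: £202,240 + £373,880 = £576,120
Cap: 10% of £5,239,500 = £523,950
Cap at £523,950: £576,120 exceeds the cap → £523,950

£523,950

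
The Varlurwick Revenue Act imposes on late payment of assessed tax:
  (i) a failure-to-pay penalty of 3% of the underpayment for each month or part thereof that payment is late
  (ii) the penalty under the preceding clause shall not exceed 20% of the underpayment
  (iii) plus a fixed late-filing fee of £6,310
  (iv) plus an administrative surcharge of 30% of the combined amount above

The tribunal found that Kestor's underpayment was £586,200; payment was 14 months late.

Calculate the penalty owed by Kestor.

Accrued rate: 3% × 14 = 42%, capped at 20% → 20%
Failure-to-pay penalty: 20% of £586,200 = £117,240
Penalty before surcharge: £117,240 + £6,310 = £123,550
Administrative surcharge: 30% of £123,550 = £37,065
Total penalty: £123,550 + £37,065 = £160,615

£160,615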